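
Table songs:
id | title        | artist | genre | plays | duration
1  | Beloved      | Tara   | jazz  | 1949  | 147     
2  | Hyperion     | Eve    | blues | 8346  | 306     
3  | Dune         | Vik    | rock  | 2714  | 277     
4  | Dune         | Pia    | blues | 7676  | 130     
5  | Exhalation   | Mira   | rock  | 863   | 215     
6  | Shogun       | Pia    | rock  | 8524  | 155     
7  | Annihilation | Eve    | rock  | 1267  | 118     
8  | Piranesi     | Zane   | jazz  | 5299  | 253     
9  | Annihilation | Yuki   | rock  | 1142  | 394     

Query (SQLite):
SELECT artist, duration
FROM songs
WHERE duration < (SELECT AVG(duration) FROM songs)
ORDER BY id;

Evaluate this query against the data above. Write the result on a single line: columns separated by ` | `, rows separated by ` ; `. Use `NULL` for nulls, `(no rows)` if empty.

Tara | 147 ; Pia | 130 ; Mira | 215 ; Pia | 155 ; Eve | 118

Scalar subquery: AVG(duration) over all songs rows = 221.666667 (≈; comparison uses full precision).
Keep rows where duration < that value.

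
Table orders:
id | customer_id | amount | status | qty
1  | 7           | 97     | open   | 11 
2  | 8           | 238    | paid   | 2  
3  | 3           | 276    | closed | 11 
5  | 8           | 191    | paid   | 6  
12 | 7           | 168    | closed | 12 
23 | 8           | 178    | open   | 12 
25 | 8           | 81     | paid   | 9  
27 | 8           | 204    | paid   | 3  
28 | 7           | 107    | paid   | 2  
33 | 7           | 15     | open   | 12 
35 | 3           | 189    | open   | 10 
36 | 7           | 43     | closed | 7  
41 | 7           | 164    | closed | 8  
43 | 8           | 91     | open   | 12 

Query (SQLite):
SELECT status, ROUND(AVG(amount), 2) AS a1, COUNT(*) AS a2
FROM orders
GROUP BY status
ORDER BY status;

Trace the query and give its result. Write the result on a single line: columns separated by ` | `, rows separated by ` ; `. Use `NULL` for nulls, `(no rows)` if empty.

closed | 162.75 | 4 ; open | 114 | 5 ; paid | 164.2 | 5

Group orders by status.
Per group compute: ROUND(AVG(amount), 2), COUNT(*).
  closed: ids {3, 12, 36, 41} → ROUND(AVG(amount), 2)=162.75, COUNT(*)=4
  open: ids {1, 23, 33, 35, 43} → ROUND(AVG(amount), 2)=114, COUNT(*)=5
  paid: ids {2, 5, 25, 27, 28} → ROUND(AVG(amount), 2)=164.2, COUNT(*)=5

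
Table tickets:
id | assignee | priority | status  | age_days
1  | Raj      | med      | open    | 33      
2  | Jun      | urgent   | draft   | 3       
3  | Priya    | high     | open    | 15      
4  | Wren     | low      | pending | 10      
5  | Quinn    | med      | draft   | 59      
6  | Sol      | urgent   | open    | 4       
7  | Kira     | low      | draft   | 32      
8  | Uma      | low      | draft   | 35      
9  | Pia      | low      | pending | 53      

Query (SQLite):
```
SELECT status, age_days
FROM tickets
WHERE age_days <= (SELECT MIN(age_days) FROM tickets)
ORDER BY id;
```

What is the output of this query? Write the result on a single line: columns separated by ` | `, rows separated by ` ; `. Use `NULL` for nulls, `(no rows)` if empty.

Scalar subquery: MIN(age_days) over all tickets rows = 3.
Keep rows where age_days <= that value.

draft | 3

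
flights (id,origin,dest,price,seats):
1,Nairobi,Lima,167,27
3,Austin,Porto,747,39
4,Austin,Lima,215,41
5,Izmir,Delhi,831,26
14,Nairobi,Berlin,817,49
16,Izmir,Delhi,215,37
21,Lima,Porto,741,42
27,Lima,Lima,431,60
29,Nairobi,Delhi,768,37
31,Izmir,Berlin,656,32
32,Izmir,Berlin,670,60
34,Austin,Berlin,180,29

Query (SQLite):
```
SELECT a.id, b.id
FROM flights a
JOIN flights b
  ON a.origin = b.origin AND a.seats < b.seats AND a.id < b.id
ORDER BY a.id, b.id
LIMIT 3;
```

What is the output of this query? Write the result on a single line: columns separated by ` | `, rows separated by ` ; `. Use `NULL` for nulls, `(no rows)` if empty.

1 | 14 ; 1 | 29 ; 3 | 4

Pairs (a,b) with same origin, a.seats < b.seats, a.id < b.id.
origin groups: Austin:{3,4,34} Izmir:{5,16,31,32} Lima:{21,27} Nairobi:{1,14,29}
Ordered by (a.id, b.id); first 3.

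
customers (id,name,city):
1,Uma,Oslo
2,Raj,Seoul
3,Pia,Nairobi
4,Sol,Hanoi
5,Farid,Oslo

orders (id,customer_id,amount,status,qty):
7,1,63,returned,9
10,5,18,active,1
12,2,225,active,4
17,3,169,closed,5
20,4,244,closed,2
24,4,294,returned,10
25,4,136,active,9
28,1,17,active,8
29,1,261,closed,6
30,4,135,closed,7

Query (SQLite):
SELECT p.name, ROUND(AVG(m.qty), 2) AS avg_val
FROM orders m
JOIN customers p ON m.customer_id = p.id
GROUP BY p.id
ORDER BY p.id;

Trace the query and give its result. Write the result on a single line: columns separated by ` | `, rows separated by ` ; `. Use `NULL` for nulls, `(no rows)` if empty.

Join each orders row to its customers via customer_id.
Group joined rows by customers.id; compute ROUND(AVG(m.qty), 2) per group.
  1: ids {7, 28, 29} → ROUND(AVG(m.qty), 2)=7.67
  2: ids {12} → ROUND(AVG(m.qty), 2)=4
  3: ids {17} → ROUND(AVG(m.qty), 2)=5
  4: ids {20, 24, 25, 30} → ROUND(AVG(m.qty), 2)=7
  5: ids {10} → ROUND(AVG(m.qty), 2)=1

Uma | 7.67 ; Raj | 4 ; Pia | 5 ; Sol | 7 ; Farid | 1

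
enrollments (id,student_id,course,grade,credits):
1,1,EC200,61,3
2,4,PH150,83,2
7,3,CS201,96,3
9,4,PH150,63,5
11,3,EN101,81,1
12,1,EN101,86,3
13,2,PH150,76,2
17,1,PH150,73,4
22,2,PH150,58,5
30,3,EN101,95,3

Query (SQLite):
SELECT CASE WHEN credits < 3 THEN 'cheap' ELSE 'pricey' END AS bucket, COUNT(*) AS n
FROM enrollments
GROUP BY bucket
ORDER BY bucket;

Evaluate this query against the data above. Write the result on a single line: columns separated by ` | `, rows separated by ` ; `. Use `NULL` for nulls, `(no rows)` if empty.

Bucket rows by credits < 3 → 'cheap' else 'pricey'; count each bucket.

cheap | 3 ; pricey | 7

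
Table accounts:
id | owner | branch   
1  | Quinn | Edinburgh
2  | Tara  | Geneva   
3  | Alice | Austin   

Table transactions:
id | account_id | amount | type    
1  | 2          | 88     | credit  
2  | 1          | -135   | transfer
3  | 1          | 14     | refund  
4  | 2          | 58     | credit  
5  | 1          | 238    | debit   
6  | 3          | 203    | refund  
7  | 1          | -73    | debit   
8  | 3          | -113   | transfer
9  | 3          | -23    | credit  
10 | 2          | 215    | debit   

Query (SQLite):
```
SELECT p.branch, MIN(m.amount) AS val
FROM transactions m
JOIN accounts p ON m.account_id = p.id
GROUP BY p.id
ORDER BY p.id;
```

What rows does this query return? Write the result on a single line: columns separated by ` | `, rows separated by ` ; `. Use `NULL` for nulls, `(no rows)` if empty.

Join each transactions row to its accounts via account_id.
Group joined rows by accounts.id; compute MIN(m.amount) per group.
  1: ids {2, 3, 5, 7} → MIN(m.amount)=-135
  2: ids {1, 4, 10} → MIN(m.amount)=58
  3: ids {6, 8, 9} → MIN(m.amount)=-113

Edinburgh | -135 ; Geneva | 58 ; Austin | -113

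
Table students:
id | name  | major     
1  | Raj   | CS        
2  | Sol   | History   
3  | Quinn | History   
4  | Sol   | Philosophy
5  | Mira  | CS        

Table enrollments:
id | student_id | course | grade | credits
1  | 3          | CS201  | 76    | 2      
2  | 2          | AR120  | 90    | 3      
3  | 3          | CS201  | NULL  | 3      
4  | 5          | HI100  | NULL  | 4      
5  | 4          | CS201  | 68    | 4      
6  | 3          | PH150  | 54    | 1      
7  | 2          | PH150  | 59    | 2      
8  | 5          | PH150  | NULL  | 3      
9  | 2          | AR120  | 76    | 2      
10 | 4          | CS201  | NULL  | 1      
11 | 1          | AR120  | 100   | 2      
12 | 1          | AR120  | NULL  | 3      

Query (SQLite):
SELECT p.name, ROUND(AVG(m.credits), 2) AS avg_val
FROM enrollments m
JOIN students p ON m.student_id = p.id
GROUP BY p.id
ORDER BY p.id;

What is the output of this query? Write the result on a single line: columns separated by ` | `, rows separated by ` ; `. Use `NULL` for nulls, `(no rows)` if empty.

Raj | 2.5 ; Sol | 2.33 ; Quinn | 2 ; Sol | 2.5 ; Mira | 3.5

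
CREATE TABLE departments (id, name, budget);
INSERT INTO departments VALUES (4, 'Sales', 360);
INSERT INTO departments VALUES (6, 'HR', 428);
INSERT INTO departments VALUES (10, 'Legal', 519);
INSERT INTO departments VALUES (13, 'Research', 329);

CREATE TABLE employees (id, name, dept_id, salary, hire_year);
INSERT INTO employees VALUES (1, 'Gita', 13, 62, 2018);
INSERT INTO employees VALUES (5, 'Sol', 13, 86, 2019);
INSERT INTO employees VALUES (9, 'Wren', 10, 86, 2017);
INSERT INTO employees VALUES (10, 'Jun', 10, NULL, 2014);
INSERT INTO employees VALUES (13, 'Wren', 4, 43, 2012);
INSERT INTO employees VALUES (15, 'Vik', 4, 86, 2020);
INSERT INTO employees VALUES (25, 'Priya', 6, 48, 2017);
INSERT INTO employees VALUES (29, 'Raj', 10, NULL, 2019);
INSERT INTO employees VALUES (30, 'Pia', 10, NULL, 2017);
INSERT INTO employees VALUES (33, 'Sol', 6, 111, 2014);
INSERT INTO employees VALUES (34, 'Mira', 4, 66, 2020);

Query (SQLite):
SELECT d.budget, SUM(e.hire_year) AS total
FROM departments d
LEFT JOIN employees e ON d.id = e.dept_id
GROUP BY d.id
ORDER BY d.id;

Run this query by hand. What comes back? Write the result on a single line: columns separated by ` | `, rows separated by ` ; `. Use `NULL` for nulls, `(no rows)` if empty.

LEFT JOIN keeps every departments row; unmatched ones get NULL for employees columns.
Group by departments.id and compute SUM(e.hire_year). SUM over an all-NULL group is NULL.
  4: ids {13, 15, 34} → SUM(e.hire_year)=6052
  6: ids {25, 33} → SUM(e.hire_year)=4031
  10: ids {9, 10, 29, 30} → SUM(e.hire_year)=8067
  13: ids {1, 5} → SUM(e.hire_year)=4037

360 | 6052 ; 428 | 4031 ; 519 | 8067 ; 329 | 4037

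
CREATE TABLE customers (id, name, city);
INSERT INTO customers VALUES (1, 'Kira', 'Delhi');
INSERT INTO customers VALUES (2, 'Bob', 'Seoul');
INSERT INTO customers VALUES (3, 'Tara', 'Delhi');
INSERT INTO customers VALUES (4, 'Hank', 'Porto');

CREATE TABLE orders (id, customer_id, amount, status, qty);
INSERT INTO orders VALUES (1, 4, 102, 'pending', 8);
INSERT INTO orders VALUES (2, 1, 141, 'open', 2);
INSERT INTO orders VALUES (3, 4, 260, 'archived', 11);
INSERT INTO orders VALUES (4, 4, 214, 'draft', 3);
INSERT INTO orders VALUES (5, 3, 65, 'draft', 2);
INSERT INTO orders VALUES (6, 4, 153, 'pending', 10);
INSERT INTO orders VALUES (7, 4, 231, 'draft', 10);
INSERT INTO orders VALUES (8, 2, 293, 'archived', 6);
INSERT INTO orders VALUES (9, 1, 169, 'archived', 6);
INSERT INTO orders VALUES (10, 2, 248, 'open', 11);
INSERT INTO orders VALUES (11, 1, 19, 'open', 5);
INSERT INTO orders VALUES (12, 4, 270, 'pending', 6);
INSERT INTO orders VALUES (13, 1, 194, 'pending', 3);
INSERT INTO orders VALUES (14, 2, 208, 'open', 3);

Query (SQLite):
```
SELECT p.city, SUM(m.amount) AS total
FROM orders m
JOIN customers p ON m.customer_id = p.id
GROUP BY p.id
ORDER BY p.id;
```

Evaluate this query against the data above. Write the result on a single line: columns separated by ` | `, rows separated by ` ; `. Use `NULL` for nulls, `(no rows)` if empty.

Delhi | 523 ; Seoul | 749 ; Delhi | 65 ; Porto | 1230

Join each orders row to its customers via customer_id.
Group joined rows by customers.id; compute SUM(m.amount) per group.
  1: ids {2, 9, 11, 13} → SUM(m.amount)=523
  2: ids {8, 10, 14} → SUM(m.amount)=749
  3: ids {5} → SUM(m.amount)=65
  4: ids {1, 3, 4, 6, 7, 12} → SUM(m.amount)=1230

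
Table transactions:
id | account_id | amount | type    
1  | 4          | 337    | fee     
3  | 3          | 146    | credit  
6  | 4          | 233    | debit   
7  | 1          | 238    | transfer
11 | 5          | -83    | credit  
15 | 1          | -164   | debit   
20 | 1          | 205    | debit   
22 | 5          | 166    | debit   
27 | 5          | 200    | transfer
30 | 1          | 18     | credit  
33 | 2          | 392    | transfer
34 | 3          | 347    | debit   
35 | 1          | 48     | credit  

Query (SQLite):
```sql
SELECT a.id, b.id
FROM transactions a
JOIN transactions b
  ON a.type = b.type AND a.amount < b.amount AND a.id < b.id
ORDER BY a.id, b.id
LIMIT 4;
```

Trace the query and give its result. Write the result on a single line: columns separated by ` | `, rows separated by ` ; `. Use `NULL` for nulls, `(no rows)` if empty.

Pairs (a,b) with same type, a.amount < b.amount, a.id < b.id.
type groups: credit:{3,11,30,35} debit:{6,15,20,22,34} fee:{1} transfer:{7,27,33}
Ordered by (a.id, b.id); first 4.

6 | 34 ; 7 | 33 ; 11 | 30 ; 11 | 35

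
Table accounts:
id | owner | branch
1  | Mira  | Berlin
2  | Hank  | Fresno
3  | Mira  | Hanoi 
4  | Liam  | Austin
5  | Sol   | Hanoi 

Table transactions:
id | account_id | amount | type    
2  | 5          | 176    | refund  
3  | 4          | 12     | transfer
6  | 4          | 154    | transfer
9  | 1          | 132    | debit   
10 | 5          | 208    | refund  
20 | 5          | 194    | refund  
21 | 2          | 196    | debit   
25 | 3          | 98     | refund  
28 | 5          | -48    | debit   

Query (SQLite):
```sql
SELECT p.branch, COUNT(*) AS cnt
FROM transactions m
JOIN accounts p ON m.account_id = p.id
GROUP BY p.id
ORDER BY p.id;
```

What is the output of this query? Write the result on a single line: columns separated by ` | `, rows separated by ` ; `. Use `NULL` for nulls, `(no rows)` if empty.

Join each transactions row to its accounts via account_id.
Group joined rows by accounts.id; compute COUNT(*) per group.
  1: ids {9} → COUNT(*)=1
  2: ids {21} → COUNT(*)=1
  3: ids {25} → COUNT(*)=1
  4: ids {3, 6} → COUNT(*)=2
  5: ids {2, 10, 20, 28} → COUNT(*)=4

Berlin | 1 ; Fresno | 1 ; Hanoi | 1 ; Austin | 2 ; Hanoi | 4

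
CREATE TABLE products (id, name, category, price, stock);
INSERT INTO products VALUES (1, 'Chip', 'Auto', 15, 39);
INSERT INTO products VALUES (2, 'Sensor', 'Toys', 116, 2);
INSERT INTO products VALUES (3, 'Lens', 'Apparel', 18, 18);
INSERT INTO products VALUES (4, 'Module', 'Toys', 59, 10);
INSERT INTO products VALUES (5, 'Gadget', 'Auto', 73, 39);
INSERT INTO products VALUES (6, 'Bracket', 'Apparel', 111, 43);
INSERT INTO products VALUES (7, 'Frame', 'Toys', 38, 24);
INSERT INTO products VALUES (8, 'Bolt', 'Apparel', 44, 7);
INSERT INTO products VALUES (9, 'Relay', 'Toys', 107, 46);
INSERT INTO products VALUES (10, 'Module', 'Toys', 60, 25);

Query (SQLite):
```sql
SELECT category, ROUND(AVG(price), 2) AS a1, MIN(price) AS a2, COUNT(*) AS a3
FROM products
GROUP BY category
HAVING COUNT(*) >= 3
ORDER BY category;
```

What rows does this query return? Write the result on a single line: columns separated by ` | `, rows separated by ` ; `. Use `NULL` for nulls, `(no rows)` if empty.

Apparel | 57.67 | 18 | 3 ; Toys | 76 | 38 | 5

Group products by category.
Per group compute: ROUND(AVG(price), 2), MIN(price), COUNT(*).
HAVING: drop groups with fewer than 3 rows.
  Apparel: ids {3, 6, 8} → ROUND(AVG(price), 2)=57.67, MIN(price)=18, COUNT(*)=3
  Auto: ids {1, 5} → ROUND(AVG(price), 2)=44, MIN(price)=15, COUNT(*)=2
  Toys: ids {2, 4, 7, 9, 10} → ROUND(AVG(price), 2)=76, MIN(price)=38, COUNT(*)=5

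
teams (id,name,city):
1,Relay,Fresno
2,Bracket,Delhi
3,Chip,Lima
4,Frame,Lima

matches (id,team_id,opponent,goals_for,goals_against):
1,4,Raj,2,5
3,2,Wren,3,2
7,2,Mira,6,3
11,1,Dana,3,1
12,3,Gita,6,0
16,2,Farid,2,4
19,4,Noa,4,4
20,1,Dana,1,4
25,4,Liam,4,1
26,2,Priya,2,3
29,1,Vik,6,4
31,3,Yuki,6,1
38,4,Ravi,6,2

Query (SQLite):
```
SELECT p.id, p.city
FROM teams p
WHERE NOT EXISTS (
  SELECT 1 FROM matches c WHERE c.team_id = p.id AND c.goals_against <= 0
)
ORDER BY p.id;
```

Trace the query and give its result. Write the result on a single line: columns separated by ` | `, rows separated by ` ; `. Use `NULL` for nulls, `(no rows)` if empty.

1 | Fresno ; 2 | Delhi ; 4 | Lima

For each teams row, check whether any matches with matching team_id has goals_against <= 0.
Keep rows where that is false.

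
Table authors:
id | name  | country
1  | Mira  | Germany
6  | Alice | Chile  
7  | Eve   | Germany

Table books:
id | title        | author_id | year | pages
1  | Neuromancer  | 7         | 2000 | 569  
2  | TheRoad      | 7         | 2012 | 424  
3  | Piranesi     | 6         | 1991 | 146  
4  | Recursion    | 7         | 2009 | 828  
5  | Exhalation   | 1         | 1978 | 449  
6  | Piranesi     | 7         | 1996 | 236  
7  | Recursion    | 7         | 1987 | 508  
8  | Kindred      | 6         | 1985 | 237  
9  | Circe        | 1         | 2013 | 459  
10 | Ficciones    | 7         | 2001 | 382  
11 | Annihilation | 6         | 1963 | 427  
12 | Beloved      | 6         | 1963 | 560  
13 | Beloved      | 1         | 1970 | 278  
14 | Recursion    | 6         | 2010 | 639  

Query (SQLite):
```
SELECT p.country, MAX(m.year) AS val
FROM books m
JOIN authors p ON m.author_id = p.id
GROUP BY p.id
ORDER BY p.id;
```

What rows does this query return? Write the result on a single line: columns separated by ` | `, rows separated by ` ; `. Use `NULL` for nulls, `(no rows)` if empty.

Join each books row to its authors via author_id.
Group joined rows by authors.id; compute MAX(m.year) per group.
  1: ids {5, 9, 13} → MAX(m.year)=2013
  6: ids {3, 8, 11, 12, 14} → MAX(m.year)=2010
  7: ids {1, 2, 4, 6, 7, 10} → MAX(m.year)=2012

Germany | 2013 ; Chile | 2010 ; Germany | 2012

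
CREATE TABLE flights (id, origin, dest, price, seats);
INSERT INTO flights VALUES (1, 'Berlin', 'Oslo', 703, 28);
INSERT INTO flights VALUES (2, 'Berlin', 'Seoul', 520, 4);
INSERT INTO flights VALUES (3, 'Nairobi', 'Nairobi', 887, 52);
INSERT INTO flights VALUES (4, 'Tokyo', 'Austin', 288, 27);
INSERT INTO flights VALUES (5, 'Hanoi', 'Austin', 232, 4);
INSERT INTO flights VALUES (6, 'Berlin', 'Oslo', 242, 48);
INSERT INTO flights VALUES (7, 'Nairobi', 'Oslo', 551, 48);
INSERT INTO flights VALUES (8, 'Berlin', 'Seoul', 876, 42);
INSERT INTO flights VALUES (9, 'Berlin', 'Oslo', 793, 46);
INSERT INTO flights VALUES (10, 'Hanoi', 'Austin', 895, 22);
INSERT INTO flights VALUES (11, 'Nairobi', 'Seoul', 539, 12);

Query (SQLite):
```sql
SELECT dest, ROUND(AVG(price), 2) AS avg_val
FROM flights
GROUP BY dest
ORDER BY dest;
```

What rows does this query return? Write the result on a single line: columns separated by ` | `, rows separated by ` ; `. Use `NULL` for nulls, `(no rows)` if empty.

Partition flights by dest; compute ROUND(AVG(price), 2) within each group.
  Austin: ids {4, 5, 10} → ROUND(AVG(price), 2)=471.67
  Nairobi: ids {3} → ROUND(AVG(price), 2)=887
  Oslo: ids {1, 6, 7, 9} → ROUND(AVG(price), 2)=572.25
  Seoul: ids {2, 8, 11} → ROUND(AVG(price), 2)=645

Austin | 471.67 ; Nairobi | 887 ; Oslo | 572.25 ; Seoul | 645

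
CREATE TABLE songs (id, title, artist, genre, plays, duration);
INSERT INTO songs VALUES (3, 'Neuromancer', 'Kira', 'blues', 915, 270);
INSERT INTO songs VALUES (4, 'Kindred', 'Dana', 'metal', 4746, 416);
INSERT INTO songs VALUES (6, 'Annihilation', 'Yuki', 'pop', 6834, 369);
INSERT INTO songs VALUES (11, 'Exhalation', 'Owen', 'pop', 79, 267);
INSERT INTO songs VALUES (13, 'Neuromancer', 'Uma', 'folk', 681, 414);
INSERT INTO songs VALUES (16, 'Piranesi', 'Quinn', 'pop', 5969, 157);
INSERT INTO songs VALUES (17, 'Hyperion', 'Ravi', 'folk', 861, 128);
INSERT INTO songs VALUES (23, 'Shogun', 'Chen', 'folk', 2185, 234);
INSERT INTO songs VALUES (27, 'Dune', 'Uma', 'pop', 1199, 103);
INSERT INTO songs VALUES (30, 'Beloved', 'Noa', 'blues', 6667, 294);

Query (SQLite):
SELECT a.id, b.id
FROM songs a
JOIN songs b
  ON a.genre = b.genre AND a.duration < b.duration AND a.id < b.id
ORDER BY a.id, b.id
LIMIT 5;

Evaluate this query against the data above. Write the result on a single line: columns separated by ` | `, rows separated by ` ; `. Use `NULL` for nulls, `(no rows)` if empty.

3 | 30 ; 17 | 23

Pairs (a,b) with same genre, a.duration < b.duration, a.id < b.id.
genre groups: blues:{3,30} folk:{13,17,23} metal:{4} pop:{6,11,16,27}
Ordered by (a.id, b.id); first 5.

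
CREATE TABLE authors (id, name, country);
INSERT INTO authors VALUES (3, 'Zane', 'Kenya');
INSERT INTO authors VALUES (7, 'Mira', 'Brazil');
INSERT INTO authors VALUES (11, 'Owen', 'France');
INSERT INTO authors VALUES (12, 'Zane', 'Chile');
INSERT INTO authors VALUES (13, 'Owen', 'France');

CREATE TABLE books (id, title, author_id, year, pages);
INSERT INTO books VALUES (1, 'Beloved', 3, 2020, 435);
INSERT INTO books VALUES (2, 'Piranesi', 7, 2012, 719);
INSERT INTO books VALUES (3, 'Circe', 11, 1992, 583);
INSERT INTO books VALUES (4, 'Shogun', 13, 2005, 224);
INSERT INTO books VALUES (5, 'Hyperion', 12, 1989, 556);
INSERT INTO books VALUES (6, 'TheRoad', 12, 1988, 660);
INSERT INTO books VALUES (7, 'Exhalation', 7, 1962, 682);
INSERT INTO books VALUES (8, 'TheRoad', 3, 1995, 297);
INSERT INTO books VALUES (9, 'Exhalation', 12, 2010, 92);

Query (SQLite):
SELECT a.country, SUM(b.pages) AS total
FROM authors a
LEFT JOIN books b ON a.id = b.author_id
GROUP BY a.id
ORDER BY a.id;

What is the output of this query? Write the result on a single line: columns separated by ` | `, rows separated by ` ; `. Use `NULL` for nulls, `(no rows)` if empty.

Kenya | 732 ; Brazil | 1401 ; France | 583 ; Chile | 1308 ; France | 224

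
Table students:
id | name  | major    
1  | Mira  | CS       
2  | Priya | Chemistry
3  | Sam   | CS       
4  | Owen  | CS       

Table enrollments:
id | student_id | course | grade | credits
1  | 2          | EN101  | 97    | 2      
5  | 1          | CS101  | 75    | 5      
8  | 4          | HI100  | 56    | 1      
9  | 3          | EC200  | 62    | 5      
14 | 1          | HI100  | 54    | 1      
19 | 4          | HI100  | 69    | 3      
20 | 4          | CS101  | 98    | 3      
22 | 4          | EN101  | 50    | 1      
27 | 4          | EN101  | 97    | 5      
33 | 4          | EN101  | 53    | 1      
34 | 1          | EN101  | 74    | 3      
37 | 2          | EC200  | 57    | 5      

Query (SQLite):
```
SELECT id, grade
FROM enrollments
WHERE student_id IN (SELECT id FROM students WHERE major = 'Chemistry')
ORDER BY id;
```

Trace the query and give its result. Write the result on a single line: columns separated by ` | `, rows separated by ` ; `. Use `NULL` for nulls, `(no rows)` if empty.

1 | 97 ; 37 | 57

Inner query: students.id where major = 'Chemistry'.
Outer: keep enrollments rows whose student_id is in that set.
Inner query → {2}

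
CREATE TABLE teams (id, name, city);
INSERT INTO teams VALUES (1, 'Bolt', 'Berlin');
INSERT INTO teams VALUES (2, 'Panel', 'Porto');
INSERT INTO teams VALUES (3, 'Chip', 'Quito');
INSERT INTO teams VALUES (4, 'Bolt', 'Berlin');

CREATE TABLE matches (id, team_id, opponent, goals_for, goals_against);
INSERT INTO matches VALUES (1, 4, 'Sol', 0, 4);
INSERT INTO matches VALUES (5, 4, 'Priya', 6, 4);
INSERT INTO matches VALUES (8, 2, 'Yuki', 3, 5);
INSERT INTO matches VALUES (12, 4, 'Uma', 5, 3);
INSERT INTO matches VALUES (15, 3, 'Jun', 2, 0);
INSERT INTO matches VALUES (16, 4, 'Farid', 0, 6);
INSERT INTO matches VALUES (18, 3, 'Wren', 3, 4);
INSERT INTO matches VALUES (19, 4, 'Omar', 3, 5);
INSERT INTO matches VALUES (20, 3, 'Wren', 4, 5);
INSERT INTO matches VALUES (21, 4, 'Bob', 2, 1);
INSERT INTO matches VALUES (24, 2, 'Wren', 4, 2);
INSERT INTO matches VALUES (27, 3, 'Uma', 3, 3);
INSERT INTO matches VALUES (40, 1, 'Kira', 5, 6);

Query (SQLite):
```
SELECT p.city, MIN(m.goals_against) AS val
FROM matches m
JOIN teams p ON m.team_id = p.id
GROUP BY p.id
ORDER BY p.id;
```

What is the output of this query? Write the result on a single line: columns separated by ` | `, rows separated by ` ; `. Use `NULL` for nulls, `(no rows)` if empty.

Join each matches row to its teams via team_id.
Group joined rows by teams.id; compute MIN(m.goals_against) per group.
  1: ids {40} → MIN(m.goals_against)=6
  2: ids {8, 24} → MIN(m.goals_against)=2
  3: ids {15, 18, 20, 27} → MIN(m.goals_against)=0
  4: ids {1, 5, 12, 16, 19, 21} → MIN(m.goals_against)=1

Berlin | 6 ; Porto | 2 ; Quito | 0 ; Berlin | 1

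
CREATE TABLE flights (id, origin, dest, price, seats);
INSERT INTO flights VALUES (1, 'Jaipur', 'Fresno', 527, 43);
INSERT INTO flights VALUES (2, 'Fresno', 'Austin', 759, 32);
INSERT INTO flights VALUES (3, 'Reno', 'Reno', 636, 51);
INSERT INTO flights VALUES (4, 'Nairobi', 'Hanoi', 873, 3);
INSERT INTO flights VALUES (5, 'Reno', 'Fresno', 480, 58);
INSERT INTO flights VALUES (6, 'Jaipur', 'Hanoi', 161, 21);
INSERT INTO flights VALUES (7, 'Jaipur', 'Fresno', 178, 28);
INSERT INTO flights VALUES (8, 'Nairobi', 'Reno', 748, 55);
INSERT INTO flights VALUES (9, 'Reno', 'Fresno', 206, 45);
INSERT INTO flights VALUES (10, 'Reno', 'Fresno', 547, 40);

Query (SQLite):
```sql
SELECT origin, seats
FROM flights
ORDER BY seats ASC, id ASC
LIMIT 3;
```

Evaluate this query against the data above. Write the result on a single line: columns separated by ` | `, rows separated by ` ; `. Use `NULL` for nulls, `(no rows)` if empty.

Nairobi | 3 ; Jaipur | 21 ; Jaipur | 28

Sort by seats asc, tiebreak id asc: (3, id=4), (21, id=6), (28, id=7), (32, id=2), (40, id=10), (43, id=1) …. Take first 3.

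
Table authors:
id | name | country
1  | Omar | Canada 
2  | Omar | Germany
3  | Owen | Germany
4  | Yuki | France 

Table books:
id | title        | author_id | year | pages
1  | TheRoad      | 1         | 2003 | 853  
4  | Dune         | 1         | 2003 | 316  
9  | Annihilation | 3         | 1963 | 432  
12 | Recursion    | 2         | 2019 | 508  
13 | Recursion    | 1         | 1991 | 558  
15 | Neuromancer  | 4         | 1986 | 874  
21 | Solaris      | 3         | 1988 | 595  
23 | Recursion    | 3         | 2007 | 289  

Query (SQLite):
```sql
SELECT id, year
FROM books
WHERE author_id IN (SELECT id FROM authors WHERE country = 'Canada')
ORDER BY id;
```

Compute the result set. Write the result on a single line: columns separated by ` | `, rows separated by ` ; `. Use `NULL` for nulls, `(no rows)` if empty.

1 | 2003 ; 4 | 2003 ; 13 | 1991

Inner query: authors.id where country = 'Canada'.
Outer: keep books rows whose author_id is in that set.
Inner query → {1}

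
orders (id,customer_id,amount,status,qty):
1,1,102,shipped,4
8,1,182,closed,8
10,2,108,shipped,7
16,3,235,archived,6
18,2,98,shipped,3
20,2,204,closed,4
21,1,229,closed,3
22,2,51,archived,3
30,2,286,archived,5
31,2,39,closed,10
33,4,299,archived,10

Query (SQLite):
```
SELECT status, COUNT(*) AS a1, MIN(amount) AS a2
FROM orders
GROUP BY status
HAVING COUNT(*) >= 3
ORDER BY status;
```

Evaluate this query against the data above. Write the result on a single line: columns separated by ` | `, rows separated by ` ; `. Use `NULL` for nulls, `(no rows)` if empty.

Group orders by status.
Per group compute: COUNT(*), MIN(amount).
HAVING: drop groups with fewer than 3 rows.
  archived: ids {16, 22, 30, 33} → COUNT(*)=4, MIN(amount)=51
  closed: ids {8, 20, 21, 31} → COUNT(*)=4, MIN(amount)=39
  shipped: ids {1, 10, 18} → COUNT(*)=3, MIN(amount)=98

archived | 4 | 51 ; closed | 4 | 39 ; shipped | 3 | 98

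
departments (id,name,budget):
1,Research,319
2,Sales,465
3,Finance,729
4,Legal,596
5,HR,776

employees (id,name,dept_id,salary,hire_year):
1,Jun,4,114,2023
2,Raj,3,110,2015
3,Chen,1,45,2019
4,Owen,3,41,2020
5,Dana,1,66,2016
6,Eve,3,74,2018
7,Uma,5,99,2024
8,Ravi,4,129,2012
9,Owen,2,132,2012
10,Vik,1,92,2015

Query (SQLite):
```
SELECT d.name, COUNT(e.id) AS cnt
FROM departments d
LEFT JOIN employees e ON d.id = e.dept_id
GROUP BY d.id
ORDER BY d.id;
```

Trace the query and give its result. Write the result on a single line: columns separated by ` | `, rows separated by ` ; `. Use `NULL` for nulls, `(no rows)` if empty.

Research | 3 ; Sales | 1 ; Finance | 3 ; Legal | 2 ; HR | 1

LEFT JOIN keeps every departments row; unmatched ones get NULL for employees columns.
Group by departments.id and compute COUNT(e.id). COUNT(col) of an all-NULL group is 0.
  1: ids {3, 5, 10} → COUNT(e.id)=3
  2: ids {9} → COUNT(e.id)=1
  3: ids {2, 4, 6} → COUNT(e.id)=3
  4: ids {1, 8} → COUNT(e.id)=2
  5: ids {7} → COUNT(e.id)=1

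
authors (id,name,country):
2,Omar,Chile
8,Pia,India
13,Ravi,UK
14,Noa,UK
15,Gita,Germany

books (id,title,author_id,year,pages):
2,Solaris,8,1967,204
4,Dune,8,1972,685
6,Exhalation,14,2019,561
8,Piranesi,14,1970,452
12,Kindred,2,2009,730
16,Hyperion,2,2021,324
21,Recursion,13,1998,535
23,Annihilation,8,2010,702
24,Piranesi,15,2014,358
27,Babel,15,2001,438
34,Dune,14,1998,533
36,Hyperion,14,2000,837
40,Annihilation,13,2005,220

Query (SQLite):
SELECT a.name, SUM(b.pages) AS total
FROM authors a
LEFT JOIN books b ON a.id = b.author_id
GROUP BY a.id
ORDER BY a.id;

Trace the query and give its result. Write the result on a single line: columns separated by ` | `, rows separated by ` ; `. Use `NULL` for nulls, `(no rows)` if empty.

LEFT JOIN keeps every authors row; unmatched ones get NULL for books columns.
Group by authors.id and compute SUM(b.pages). SUM over an all-NULL group is NULL.
  2: ids {12, 16} → SUM(b.pages)=1054
  8: ids {2, 4, 23} → SUM(b.pages)=1591
  13: ids {21, 40} → SUM(b.pages)=755
  14: ids {6, 8, 34, 36} → SUM(b.pages)=2383
  15: ids {24, 27} → SUM(b.pages)=796

Omar | 1054 ; Pia | 1591 ; Ravi | 755 ; Noa | 2383 ; Gita | 796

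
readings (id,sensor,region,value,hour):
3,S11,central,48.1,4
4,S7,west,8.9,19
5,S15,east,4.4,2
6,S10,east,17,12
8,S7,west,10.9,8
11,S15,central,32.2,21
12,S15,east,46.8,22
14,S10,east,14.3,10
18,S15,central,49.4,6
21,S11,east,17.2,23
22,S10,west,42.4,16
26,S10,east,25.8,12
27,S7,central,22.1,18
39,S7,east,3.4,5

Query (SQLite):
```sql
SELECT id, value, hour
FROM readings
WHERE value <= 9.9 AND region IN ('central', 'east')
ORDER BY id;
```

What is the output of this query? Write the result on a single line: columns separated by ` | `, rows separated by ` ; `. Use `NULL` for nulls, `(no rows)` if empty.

value <= 9.9: ids {4, 5, 39}
region IN ('central', 'east'): ids {3, 5, 6, 11, 12, 14, 18, 21, 26, 27, 39}
Combine with AND.

5 | 4.4 | 2 ; 39 | 3.4 | 5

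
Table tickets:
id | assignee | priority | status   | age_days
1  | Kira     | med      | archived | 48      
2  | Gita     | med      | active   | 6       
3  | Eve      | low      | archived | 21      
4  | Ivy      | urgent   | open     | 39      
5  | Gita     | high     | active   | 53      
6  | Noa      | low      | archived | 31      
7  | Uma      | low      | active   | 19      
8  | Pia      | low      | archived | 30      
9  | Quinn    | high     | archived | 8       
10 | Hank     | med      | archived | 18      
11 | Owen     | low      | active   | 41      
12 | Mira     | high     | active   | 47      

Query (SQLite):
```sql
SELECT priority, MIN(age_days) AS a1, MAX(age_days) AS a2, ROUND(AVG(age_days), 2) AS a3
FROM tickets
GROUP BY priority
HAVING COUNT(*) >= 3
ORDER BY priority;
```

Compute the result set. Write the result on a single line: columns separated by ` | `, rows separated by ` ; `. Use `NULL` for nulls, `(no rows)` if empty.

high | 8 | 53 | 36 ; low | 19 | 41 | 28.4 ; med | 6 | 48 | 24

Group tickets by priority.
Per group compute: MIN(age_days), MAX(age_days), ROUND(AVG(age_days), 2).
HAVING: drop groups with fewer than 3 rows.
  high: ids {5, 9, 12} → MIN(age_days)=8, MAX(age_days)=53, ROUND(AVG(age_days), 2)=36
  low: ids {3, 6, 7, 8, 11} → MIN(age_days)=19, MAX(age_days)=41, ROUND(AVG(age_days), 2)=28.4
  med: ids {1, 2, 10} → MIN(age_days)=6, MAX(age_days)=48, ROUND(AVG(age_days), 2)=24
  urgent: ids {4} → MIN(age_days)=39, MAX(age_days)=39, ROUND(AVG(age_days), 2)=39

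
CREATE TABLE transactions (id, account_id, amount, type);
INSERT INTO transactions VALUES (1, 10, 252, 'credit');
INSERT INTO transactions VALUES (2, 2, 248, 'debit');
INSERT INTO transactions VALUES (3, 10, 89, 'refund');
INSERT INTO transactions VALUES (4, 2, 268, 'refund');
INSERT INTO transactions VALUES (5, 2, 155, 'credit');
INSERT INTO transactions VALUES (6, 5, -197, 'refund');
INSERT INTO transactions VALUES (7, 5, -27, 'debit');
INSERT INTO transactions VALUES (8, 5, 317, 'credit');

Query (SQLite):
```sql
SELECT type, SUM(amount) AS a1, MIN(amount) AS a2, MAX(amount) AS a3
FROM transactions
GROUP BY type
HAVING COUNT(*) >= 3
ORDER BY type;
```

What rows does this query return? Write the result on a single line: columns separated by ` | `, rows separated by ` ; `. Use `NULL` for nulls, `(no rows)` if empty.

credit | 724 | 155 | 317 ; refund | 160 | -197 | 268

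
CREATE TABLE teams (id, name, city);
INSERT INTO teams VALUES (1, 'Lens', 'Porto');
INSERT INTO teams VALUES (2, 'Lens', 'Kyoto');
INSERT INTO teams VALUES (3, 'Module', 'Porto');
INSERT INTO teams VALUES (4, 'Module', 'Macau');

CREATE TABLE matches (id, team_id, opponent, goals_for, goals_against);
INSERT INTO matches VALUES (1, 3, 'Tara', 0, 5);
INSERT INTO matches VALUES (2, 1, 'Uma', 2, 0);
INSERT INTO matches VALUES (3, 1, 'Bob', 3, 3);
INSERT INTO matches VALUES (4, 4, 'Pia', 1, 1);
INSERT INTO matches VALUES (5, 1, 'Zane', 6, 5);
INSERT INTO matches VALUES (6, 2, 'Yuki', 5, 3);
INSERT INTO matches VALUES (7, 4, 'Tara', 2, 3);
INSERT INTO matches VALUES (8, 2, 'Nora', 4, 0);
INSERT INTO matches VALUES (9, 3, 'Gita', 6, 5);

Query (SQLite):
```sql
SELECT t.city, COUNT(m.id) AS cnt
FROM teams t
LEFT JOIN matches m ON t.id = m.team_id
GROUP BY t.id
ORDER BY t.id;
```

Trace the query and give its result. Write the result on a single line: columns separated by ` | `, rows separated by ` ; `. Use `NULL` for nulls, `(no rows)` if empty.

Porto | 3 ; Kyoto | 2 ; Porto | 2 ; Macau | 2

LEFT JOIN keeps every teams row; unmatched ones get NULL for matches columns.
Group by teams.id and compute COUNT(m.id). COUNT(col) of an all-NULL group is 0.
  1: ids {2, 3, 5} → COUNT(m.id)=3
  2: ids {6, 8} → COUNT(m.id)=2
  3: ids {1, 9} → COUNT(m.id)=2
  4: ids {4, 7} → COUNT(m.id)=2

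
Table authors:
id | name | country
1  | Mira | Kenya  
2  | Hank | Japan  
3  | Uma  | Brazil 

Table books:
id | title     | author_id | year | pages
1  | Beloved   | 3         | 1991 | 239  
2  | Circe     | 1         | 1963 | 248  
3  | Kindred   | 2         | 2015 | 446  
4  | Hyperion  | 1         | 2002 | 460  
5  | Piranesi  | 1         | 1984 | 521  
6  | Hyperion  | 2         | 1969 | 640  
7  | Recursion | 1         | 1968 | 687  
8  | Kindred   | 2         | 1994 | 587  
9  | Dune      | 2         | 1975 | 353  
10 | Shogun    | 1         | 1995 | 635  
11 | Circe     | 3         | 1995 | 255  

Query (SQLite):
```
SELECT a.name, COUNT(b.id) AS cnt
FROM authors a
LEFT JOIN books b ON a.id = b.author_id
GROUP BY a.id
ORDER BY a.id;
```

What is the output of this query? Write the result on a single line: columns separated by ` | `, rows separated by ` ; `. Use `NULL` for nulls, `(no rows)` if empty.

LEFT JOIN keeps every authors row; unmatched ones get NULL for books columns.
Group by authors.id and compute COUNT(b.id). COUNT(col) of an all-NULL group is 0.
  1: ids {2, 4, 5, 7, 10} → COUNT(b.id)=5
  2: ids {3, 6, 8, 9} → COUNT(b.id)=4
  3: ids {1, 11} → COUNT(b.id)=2

Mira | 5 ; Hank | 4 ; Uma | 2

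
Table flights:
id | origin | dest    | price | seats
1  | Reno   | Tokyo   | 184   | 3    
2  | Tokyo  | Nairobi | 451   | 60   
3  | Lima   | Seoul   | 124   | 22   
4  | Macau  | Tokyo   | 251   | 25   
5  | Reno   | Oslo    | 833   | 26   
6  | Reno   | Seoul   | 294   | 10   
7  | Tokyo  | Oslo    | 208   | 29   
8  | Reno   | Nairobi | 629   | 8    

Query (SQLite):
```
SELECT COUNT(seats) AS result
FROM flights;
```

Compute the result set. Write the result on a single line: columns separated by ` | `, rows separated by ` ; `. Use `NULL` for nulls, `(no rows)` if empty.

8

All seats values: [3, 60, 22, 25, 26, 10, 29, 8].
COUNT(seats) counts non-NULL values → 8.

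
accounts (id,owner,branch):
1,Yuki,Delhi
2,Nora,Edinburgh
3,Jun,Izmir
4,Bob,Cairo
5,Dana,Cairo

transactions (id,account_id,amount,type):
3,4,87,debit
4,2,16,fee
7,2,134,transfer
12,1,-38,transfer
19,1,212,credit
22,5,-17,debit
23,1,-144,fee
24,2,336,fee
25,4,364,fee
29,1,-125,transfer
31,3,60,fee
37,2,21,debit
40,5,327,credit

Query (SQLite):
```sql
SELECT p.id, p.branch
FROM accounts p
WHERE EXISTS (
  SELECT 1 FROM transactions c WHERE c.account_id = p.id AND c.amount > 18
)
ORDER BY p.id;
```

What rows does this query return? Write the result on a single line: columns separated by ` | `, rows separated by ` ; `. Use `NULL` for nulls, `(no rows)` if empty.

For each accounts row, check whether any transactions with matching account_id has amount > 18.
Keep rows where that is true.

1 | Delhi ; 2 | Edinburgh ; 3 | Izmir ; 4 | Cairo ; 5 | Cairo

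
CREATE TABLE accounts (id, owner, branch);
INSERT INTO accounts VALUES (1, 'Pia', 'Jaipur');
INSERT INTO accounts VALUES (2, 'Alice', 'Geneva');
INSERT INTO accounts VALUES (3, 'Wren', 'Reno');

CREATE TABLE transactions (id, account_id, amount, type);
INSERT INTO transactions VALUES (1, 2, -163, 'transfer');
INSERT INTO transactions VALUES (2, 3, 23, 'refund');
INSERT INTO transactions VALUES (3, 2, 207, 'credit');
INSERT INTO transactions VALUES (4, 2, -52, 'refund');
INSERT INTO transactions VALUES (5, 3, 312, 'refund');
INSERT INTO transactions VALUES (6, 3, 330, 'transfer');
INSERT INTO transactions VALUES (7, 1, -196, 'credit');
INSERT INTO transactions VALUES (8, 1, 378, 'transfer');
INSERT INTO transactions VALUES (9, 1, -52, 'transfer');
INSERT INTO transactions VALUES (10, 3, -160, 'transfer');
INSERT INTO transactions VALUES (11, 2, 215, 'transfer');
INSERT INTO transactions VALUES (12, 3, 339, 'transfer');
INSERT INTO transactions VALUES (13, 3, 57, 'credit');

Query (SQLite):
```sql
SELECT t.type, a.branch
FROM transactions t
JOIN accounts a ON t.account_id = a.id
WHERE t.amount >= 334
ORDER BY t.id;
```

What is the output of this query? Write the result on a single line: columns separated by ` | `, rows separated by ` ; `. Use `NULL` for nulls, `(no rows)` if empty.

transfer | Jaipur ; transfer | Reno

Each transactions row matches the accounts row where account_id = accounts.id.
Then keep rows with t.amount >= 334.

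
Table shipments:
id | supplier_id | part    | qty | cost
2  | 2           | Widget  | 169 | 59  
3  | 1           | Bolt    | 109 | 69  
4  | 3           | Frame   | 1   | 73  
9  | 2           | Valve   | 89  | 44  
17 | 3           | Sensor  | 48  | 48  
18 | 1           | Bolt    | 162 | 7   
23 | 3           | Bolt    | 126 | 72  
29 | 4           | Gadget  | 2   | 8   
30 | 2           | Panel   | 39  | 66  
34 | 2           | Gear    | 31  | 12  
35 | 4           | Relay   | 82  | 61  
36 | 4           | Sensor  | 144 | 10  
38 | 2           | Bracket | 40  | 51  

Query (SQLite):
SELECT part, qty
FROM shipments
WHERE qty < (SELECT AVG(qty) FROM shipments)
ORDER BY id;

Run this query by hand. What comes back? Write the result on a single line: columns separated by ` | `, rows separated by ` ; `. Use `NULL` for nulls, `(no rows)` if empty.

Frame | 1 ; Sensor | 48 ; Gadget | 2 ; Panel | 39 ; Gear | 31 ; Bracket | 40

Scalar subquery: AVG(qty) over all shipments rows = 80.153846 (≈; comparison uses full precision).
Keep rows where qty < that value.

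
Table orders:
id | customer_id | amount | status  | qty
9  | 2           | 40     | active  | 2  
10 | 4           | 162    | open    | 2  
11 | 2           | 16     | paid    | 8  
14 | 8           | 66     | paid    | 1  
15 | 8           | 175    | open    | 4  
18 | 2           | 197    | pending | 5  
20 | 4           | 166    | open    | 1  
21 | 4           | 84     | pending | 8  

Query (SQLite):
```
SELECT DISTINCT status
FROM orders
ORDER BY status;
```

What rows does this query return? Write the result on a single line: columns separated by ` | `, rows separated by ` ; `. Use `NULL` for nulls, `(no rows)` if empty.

active ; open ; paid ; pending

Collect distinct status values from orders.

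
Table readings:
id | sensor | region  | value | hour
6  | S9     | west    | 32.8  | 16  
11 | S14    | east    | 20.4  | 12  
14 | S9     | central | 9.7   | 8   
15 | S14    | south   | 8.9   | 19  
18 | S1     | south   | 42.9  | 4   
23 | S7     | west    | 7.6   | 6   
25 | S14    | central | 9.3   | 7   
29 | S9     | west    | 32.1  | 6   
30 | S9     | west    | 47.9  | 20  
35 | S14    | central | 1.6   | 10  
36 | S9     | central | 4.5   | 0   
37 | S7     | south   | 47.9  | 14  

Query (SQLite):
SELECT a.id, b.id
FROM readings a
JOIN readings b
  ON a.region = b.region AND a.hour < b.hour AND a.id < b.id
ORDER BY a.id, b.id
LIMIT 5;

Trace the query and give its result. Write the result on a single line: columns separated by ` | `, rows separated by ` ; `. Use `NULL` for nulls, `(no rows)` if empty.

Pairs (a,b) with same region, a.hour < b.hour, a.id < b.id.
region groups: central:{14,25,35,36} east:{11} south:{15,18,37} west:{6,23,29,30}
Ordered by (a.id, b.id); first 5.

6 | 30 ; 14 | 35 ; 18 | 37 ; 23 | 30 ; 25 | 35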